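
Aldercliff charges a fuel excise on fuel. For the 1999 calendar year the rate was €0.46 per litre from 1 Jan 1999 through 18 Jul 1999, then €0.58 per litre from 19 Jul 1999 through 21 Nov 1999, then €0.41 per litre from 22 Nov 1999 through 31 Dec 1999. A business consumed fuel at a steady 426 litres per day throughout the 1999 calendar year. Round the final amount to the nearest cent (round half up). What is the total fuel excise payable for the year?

1 Jan – 18 Jul 1999: 199 days × 426 litres/day = 84,774 litres at €0.46/litre → €38996.04
19 Jul – 21 Nov 1999: 126 days × 426 litres/day = 53,676 litres at €0.58/litre → €31132.08
22 Nov – 31 Dec 1999: 40 days × 426 litres/day = 17,040 litres at €0.41/litre → €6986.40

€77114.52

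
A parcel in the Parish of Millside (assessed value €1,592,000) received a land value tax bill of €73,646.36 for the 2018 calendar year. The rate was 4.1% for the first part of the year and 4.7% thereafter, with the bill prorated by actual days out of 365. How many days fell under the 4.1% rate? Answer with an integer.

45 days

Let d = days at the first rate; then 365 − d days at the second rate.
€1,592,000 × [4.1%·d + 4.7%·(365−d)] / 365 = €73,646.36
Solving gives d = 45, so the new rate took effect on 15 Feb 2018.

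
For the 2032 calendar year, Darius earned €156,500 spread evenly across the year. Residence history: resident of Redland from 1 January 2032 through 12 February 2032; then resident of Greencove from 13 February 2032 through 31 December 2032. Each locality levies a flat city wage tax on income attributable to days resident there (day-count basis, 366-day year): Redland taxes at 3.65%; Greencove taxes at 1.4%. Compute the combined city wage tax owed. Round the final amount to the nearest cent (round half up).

€2,604.70

Redland, 1 January – 12 February 2032: 43 days → €156,500 × 3.65% × 43/366 = €671.1113
Greencove, 13 February – 31 December 2032: 323 days → €156,500 × 1.4% × 323/366 = €1,933.5874
Total = €2,604.6988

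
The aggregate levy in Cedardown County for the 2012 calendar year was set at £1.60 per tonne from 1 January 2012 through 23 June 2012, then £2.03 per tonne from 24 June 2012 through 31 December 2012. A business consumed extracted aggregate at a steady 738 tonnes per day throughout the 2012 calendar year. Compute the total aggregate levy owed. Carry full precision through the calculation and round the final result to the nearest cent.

£492,784.74

1 January – 23 June 2012: 175 days × 738 tonnes/day = 129,150 tonnes at £1.60/tonne → £206,640.00
24 June – 31 December 2012: 191 days × 738 tonnes/day = 140,958 tonnes at £2.03/tonne → £286,144.74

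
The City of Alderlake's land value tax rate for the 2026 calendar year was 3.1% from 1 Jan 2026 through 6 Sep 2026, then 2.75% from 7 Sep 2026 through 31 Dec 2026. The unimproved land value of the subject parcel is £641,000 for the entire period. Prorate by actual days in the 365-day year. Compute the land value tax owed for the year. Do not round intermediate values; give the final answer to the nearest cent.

£19,158.00

1 Jan – 6 Sep 2026: 249 days at 3.1% → £641,000 × 3.1% × 249/365 = £13,555.8329
7 Sep – 31 Dec 2026: 116 days at 2.75% → £641,000 × 2.75% × 116/365 = £5,602.1644
Total = £19,157.9973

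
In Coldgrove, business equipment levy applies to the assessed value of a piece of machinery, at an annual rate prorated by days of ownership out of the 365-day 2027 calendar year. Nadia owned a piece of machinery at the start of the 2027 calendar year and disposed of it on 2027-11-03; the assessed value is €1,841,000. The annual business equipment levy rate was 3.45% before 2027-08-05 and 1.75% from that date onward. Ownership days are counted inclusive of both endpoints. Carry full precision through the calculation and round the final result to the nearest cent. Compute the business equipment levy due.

€45,618.97

2027-01-01 to 2027-08-04: 216 days at 3.45% → €1,841,000 × 3.45% × 216/365 = €37,586.6630
2027-08-05 to 2027-11-03: 91 days at 1.75% → €1,841,000 × 1.75% × 91/365 = €8,032.3082
Total = €45,618.9712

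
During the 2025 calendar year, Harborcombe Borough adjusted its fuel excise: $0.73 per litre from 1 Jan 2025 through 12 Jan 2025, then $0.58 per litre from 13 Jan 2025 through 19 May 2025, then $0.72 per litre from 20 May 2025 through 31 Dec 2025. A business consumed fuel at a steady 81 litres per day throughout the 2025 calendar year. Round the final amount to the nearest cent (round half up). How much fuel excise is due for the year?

1 Jan – 12 Jan 2025: 12 days × 81 litres/day = 972 litres at $0.73/litre → $709.56
13 Jan – 19 May 2025: 127 days × 81 litres/day = 10,287 litres at $0.58/litre → $5,966.46
20 May – 31 Dec 2025: 226 days × 81 litres/day = 18,306 litres at $0.72/litre → $13,180.32

$19,856.34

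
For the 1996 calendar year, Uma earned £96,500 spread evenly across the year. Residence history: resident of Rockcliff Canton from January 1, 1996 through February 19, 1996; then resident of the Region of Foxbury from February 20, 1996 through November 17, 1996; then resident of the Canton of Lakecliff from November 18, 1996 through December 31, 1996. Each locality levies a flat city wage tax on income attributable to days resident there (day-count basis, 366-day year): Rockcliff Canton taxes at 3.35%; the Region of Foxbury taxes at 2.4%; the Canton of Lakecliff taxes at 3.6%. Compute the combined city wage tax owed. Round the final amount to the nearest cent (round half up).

Rockcliff Canton, January 1 – February 19, 1996: 50 days → £96,500 × 3.35% × 50/366 = £441.6325
The Region of Foxbury, February 20 – November 17, 1996: 272 days → £96,500 × 2.4% × 272/366 = £1,721.1803
The Canton of Lakecliff, November 18 – December 31, 1996: 44 days → £96,500 × 3.6% × 44/366 = £417.6393
Total = £2,580.4522

£2,580.45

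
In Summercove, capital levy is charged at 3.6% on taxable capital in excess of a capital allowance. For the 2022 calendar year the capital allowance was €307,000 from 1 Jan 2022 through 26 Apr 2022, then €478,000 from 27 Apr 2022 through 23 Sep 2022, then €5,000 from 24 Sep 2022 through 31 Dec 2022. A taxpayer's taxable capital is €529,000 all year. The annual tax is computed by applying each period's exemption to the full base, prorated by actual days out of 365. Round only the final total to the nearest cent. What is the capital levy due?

€8,410.98

1 Jan – 26 Apr 2022: 116 days, exemption €307,000 → (€529,000 − €307,000) × 3.6% × 116/365 = €2,539.9233
27 Apr – 23 Sep 2022: 150 days, exemption €478,000 → (€529,000 − €478,000) × 3.6% × 150/365 = €754.5205
24 Sep – 31 Dec 2022: 99 days, exemption €5,000 → (€529,000 − €5,000) × 3.6% × 99/365 = €5,116.5370
Total = €8,410.9808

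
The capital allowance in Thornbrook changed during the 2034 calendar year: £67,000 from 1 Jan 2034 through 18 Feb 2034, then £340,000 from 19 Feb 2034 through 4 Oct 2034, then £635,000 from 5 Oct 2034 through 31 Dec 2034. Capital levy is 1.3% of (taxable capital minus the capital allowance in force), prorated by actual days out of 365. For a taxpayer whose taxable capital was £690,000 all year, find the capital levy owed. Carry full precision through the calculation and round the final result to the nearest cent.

1 Jan – 18 Feb 2034: 49 days, exemption £67,000 → (£690,000 − £67,000) × 1.3% × 49/365 = £1,087.2630
19 Feb – 4 Oct 2034: 228 days, exemption £340,000 → (£690,000 − £340,000) × 1.3% × 228/365 = £2,842.1918
5 Oct – 31 Dec 2034: 88 days, exemption £635,000 → (£690,000 − £635,000) × 1.3% × 88/365 = £172.3836
Total = £4,101.8384

£4,101.84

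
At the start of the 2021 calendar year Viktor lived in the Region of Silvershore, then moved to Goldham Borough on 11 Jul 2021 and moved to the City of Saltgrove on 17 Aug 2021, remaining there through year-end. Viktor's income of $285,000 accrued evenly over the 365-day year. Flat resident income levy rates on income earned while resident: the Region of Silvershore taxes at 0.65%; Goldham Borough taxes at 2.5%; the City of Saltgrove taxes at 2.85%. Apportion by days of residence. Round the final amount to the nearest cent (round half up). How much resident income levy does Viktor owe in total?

The Region of Silvershore, 1 Jan – 10 Jul 2021: 191 days → $285,000 × 0.65% × 191/365 = $969.3904
Goldham Borough, 11 Jul – 16 Aug 2021: 37 days → $285,000 × 2.5% × 37/365 = $722.2603
The City of Saltgrove, 17 Aug – 31 Dec 2021: 137 days → $285,000 × 2.85% × 137/365 = $3,048.7192
Total = $4,740.3699

$4,740.37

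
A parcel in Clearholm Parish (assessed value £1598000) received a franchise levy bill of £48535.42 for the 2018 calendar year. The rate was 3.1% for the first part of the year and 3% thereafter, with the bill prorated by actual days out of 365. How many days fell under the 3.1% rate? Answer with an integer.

136 days

Let d = days at the first rate; then 365 − d days at the second rate.
£1598000 × [3.1%·d + 3%·(365−d)] / 365 = £48535.42
Solving gives d = 136, so the new rate took effect on 17 May 2018.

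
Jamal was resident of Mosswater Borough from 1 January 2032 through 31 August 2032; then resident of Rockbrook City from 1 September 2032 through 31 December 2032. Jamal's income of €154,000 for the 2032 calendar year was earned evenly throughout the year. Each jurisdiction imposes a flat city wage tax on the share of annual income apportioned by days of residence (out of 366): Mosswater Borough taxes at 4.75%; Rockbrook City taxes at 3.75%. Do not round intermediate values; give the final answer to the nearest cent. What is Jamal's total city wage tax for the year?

Mosswater Borough, 1 January – 31 August 2032: 244 days → €154,000 × 4.75% × 244/366 = €4,876.6667
Rockbrook City, 1 September – 31 December 2032: 122 days → €154,000 × 3.75% × 122/366 = €1,925.0000
Total = €6,801.6667

€6,801.67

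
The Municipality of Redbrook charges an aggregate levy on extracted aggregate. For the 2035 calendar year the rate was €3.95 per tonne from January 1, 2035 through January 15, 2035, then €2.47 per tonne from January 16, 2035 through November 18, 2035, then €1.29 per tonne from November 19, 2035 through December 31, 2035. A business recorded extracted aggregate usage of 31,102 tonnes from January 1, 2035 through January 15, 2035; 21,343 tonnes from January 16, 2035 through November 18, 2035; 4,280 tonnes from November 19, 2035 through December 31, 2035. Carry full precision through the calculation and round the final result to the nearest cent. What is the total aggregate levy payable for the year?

January 1 – January 15, 2035: 31,102 tonnes at €3.95/tonne → €122,852.90
January 16 – November 18, 2035: 21,343 tonnes at €2.47/tonne → €52,717.21
November 19 – December 31, 2035: 4,280 tonnes at €1.29/tonne → €5,521.20

€181,091.31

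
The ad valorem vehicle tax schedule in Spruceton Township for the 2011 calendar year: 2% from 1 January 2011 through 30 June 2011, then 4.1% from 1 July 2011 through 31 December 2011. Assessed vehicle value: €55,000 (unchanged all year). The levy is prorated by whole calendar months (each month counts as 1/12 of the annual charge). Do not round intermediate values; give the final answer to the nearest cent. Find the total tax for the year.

€1,677.50

1 January – 30 June 2011: 6 months at 2% → €55,000 × 2% × 6/12 = €550.0000
1 July – 31 December 2011: 6 months at 4.1% → €55,000 × 4.1% × 6/12 = €1,127.5000
Total = €1,677.5000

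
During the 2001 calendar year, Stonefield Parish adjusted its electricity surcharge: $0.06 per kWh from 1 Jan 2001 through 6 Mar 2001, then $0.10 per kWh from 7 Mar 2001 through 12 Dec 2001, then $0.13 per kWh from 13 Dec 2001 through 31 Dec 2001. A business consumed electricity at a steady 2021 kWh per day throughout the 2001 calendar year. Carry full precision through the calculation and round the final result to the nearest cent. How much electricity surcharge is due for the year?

1 Jan – 6 Mar 2001: 65 days × 2021 kWh/day = 131,365 kWh at $0.06/kWh → $7,881.90
7 Mar – 12 Dec 2001: 281 days × 2021 kWh/day = 567,901 kWh at $0.10/kWh → $56,790.10
13 Dec – 31 Dec 2001: 19 days × 2021 kWh/day = 38,399 kWh at $0.13/kWh → $4,991.87

$69,663.87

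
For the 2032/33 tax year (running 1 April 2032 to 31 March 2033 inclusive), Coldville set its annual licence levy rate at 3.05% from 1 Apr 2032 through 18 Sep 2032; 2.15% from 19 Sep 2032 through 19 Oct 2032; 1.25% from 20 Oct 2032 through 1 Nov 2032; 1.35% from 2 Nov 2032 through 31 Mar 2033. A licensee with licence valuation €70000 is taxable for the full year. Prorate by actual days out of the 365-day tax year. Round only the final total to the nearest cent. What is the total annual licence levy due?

€1547.58

1 Apr – 18 Sep 2032: 171 days at 3.05% → €70000 × 3.05% × 171/365 = €1000.2329
19 Sep – 19 Oct 2032: 31 days at 2.15% → €70000 × 2.15% × 31/365 = €127.8219
20 Oct – 1 Nov 2032: 13 days at 1.25% → €70000 × 1.25% × 13/365 = €31.1644
2 Nov 2032 – 31 Mar 2033: 150 days at 1.35% → €70000 × 1.35% × 150/365 = €388.3562
Total = €1547.5753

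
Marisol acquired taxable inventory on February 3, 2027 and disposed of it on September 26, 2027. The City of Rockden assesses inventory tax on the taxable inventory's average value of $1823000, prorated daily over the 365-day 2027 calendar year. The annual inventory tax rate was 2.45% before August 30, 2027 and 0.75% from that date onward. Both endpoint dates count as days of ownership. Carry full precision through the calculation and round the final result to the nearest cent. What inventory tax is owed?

$26500.93

February 3 – August 29, 2027: 208 days at 2.45% → $1823000 × 2.45% × 208/365 = $25452.0767
August 30 – September 26, 2027: 28 days at 0.75% → $1823000 × 0.75% × 28/365 = $1048.8493
Total = $26500.9260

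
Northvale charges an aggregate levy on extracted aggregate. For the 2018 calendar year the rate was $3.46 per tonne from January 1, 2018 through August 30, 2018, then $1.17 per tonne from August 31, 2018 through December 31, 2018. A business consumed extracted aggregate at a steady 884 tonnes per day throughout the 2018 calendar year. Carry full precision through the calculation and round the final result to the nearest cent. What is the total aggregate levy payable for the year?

$867,407.32

January 1 – August 30, 2018: 242 days × 884 tonnes/day = 213,928 tonnes at $3.46/tonne → $740,190.88
August 31 – December 31, 2018: 123 days × 884 tonnes/day = 108,732 tonnes at $1.17/tonne → $127,216.44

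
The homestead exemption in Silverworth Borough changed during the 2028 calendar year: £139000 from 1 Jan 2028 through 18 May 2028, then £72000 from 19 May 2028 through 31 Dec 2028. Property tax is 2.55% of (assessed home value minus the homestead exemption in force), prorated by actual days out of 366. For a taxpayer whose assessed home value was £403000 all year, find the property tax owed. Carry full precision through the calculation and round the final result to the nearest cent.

1 Jan – 18 May 2028: 139 days, exemption £139000 → (£403000 − £139000) × 2.55% × 139/366 = £2556.6885
19 May – 31 Dec 2028: 227 days, exemption £72000 → (£403000 − £72000) × 2.55% × 227/366 = £5234.9549
Total = £7791.6434

£7791.64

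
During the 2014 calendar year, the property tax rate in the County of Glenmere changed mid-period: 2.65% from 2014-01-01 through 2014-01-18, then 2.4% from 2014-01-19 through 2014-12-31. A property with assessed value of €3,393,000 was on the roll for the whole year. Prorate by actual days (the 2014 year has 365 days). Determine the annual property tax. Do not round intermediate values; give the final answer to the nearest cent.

2014-01-01 to 2014-01-18: 18 days at 2.65% → €3,393,000 × 2.65% × 18/365 = €4,434.1397
2014-01-19 to 2014-12-31: 347 days at 2.4% → €3,393,000 × 2.4% × 347/365 = €77,416.1753
Total = €81,850.3151

€81,850.32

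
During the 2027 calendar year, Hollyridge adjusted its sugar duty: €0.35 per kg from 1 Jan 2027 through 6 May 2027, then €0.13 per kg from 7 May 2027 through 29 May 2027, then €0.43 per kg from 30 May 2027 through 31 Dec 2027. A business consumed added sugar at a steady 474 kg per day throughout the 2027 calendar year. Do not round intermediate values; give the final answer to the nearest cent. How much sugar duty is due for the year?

1 Jan – 6 May 2027: 126 days × 474 kg/day = 59,724 kg at €0.35/kg → €20,903.40
7 May – 29 May 2027: 23 days × 474 kg/day = 10,902 kg at €0.13/kg → €1,417.26
30 May – 31 Dec 2027: 216 days × 474 kg/day = 102,384 kg at €0.43/kg → €44,025.12

€66,345.78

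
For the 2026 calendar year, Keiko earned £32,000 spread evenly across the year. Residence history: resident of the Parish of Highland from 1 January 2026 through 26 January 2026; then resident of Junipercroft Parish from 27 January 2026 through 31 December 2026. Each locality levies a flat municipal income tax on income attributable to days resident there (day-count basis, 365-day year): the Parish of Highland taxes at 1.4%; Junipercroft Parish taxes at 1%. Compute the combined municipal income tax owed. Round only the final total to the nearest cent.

£329.12

The Parish of Highland, 1 January – 26 January 2026: 26 days → £32,000 × 1.4% × 26/365 = £31.9123
Junipercroft Parish, 27 January – 31 December 2026: 339 days → £32,000 × 1% × 339/365 = £297.2055
Total = £329.1178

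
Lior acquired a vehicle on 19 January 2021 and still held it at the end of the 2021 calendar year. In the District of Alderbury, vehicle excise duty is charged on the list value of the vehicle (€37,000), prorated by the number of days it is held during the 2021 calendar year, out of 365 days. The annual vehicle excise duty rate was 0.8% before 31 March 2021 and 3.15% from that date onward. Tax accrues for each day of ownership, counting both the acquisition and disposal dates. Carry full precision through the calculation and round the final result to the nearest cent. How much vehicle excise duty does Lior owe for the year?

19 January – 30 March 2021: 71 days at 0.8% → €37,000 × 0.8% × 71/365 = €57.5781
31 March – 31 December 2021: 276 days at 3.15% → €37,000 × 3.15% × 276/365 = €881.3096
Total = €938.8877

€938.89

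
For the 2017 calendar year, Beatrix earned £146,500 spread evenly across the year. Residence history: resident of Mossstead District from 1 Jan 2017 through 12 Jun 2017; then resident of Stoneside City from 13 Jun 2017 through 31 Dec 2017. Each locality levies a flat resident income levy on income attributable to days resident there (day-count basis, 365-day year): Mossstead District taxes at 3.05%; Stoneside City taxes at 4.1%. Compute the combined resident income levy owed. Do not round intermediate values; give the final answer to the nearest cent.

£5,319.56

Mossstead District, 1 Jan – 12 Jun 2017: 163 days → £146,500 × 3.05% × 163/365 = £1,995.4103
Stoneside City, 13 Jun – 31 Dec 2017: 202 days → £146,500 × 4.1% × 202/365 = £3,324.1452
Total = £5,319.5555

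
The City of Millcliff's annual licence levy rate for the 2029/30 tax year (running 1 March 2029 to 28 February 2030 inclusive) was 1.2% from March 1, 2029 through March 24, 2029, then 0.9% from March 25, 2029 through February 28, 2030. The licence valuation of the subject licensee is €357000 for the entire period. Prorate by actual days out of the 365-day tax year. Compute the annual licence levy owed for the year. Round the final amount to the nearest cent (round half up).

March 1 – March 24, 2029: 24 days at 1.2% → €357000 × 1.2% × 24/365 = €281.6877
March 25, 2029 – February 28, 2030: 341 days at 0.9% → €357000 × 0.9% × 341/365 = €3001.7342
Total = €3283.4219

€3283.42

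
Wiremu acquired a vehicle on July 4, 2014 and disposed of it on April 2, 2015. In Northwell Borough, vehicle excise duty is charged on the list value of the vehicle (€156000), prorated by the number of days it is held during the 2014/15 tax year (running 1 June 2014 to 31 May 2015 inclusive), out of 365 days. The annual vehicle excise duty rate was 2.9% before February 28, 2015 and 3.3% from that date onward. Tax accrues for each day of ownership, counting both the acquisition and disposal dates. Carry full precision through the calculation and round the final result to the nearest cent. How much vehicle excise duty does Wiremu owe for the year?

July 4, 2014 – February 27, 2015: 239 days at 2.9% → €156000 × 2.9% × 239/365 = €2962.2904
February 28 – April 2, 2015: 34 days at 3.3% → €156000 × 3.3% × 34/365 = €479.5397
Total = €3441.8301

€3441.83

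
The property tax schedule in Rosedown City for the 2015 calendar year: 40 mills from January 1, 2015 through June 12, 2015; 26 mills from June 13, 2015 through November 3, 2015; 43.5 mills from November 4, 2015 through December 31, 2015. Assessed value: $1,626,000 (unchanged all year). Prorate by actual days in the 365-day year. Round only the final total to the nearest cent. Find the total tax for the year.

$56,963.46

January 1 – June 12, 2015: 163 days at 40 mills → $1,626,000 × 4% × 163/365 = $29,045.2603
June 13 – November 3, 2015: 144 days at 26 mills → $1,626,000 × 2.6% × 144/365 = $16,678.7507
November 4 – December 31, 2015: 58 days at 43.5 mills → $1,626,000 × 4.35% × 58/365 = $11,239.4466
Total = $56,963.4575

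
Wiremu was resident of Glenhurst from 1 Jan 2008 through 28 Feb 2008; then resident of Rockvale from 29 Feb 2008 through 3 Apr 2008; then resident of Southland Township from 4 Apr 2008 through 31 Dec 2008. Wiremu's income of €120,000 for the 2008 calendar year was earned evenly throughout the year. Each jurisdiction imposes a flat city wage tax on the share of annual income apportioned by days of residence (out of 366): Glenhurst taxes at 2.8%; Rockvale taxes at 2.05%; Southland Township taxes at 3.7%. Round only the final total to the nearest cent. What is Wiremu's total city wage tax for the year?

€4,076.56

Glenhurst, 1 Jan – 28 Feb 2008: 59 days → €120,000 × 2.8% × 59/366 = €541.6393
Rockvale, 29 Feb – 3 Apr 2008: 35 days → €120,000 × 2.05% × 35/366 = €235.2459
Southland Township, 4 Apr – 31 Dec 2008: 272 days → €120,000 × 3.7% × 272/366 = €3,299.6721
Total = €4,076.5574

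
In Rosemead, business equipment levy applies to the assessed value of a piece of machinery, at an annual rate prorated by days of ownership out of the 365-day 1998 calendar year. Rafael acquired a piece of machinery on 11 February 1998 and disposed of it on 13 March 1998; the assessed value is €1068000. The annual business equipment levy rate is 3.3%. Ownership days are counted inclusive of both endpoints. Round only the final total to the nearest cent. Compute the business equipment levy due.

€2993.33

Days held (11 February – 13 March 1998): 31 out of 365
Tax = €1068000 × 3.3% × 31/365 = €2993.3260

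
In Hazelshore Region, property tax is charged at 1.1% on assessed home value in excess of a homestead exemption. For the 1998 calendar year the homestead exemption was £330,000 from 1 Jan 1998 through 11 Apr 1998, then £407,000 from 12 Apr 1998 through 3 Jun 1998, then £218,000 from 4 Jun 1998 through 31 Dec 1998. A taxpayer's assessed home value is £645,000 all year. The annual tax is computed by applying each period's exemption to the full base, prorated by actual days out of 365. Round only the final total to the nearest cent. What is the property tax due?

1 Jan – 11 Apr 1998: 101 days, exemption £330,000 → (£645,000 − £330,000) × 1.1% × 101/365 = £958.8082
12 Apr – 3 Jun 1998: 53 days, exemption £407,000 → (£645,000 − £407,000) × 1.1% × 53/365 = £380.1479
4 Jun – 31 Dec 1998: 211 days, exemption £218,000 → (£645,000 − £218,000) × 1.1% × 211/365 = £2,715.2521
Total = £4,054.2082

£4,054.21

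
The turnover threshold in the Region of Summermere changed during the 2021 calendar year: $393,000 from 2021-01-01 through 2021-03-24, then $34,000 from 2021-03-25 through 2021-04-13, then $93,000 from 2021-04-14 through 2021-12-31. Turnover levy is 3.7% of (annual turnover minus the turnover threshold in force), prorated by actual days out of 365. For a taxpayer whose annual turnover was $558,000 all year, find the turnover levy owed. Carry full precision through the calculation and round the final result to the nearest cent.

2021-01-01 to 2021-03-24: 83 days, exemption $393,000 → ($558,000 − $393,000) × 3.7% × 83/365 = $1,388.2603
2021-03-25 to 2021-04-13: 20 days, exemption $34,000 → ($558,000 − $34,000) × 3.7% × 20/365 = $1,062.3562
2021-04-14 to 2021-12-31: 262 days, exemption $93,000 → ($558,000 − $93,000) × 3.7% × 262/365 = $12,349.8904
Total = $14,800.5068

$14,800.51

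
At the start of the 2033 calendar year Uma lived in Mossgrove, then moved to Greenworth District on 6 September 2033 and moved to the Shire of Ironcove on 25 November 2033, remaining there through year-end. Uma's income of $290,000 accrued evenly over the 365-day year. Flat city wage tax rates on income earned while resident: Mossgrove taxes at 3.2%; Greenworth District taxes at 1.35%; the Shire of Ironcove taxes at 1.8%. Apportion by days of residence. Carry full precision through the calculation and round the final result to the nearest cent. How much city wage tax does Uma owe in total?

Mossgrove, 1 January – 5 September 2033: 248 days → $290,000 × 3.2% × 248/365 = $6,305.3151
Greenworth District, 6 September – 24 November 2033: 80 days → $290,000 × 1.35% × 80/365 = $858.0822
The Shire of Ironcove, 25 November – 31 December 2033: 37 days → $290,000 × 1.8% × 37/365 = $529.1507
Total = $7,692.5479

$7,692.55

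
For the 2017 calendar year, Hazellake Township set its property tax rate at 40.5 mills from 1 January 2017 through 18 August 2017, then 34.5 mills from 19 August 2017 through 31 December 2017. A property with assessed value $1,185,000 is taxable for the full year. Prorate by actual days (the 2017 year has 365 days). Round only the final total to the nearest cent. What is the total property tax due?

$45,362.77

1 January – 18 August 2017: 230 days at 40.5 mills → $1,185,000 × 4.05% × 230/365 = $30,241.8493
19 August – 31 December 2017: 135 days at 34.5 mills → $1,185,000 × 3.45% × 135/365 = $15,120.9247
Total = $45,362.7740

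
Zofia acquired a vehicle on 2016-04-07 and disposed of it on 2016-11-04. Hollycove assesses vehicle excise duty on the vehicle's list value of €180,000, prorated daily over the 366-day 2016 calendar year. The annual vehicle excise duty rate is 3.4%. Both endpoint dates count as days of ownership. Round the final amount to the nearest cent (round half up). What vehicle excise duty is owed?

€3,544.92

Days held (2016-04-07 to 2016-11-04): 212 out of 366
Tax = €180,000 × 3.4% × 212/366 = €3,544.9180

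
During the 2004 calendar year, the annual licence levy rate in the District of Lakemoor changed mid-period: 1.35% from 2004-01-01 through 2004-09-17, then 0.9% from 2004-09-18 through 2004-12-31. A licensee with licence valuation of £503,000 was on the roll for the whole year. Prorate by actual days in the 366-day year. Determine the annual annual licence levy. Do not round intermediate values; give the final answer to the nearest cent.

2004-01-01 to 2004-09-17: 261 days at 1.35% → £503,000 × 1.35% × 261/366 = £4,842.4057
2004-09-18 to 2004-12-31: 105 days at 0.9% → £503,000 × 0.9% × 105/366 = £1,298.7295
Total = £6,141.1352

£6,141.14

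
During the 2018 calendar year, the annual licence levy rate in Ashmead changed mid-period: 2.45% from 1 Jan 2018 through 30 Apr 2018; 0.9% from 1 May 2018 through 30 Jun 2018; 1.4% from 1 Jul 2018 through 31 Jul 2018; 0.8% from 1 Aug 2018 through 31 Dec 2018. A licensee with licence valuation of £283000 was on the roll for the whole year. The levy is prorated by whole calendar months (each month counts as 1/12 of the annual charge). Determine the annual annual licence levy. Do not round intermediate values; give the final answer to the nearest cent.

£4009.17

1 Jan – 30 Apr 2018: 4 months at 2.45% → £283000 × 2.45% × 4/12 = £2311.1667
1 May – 30 Jun 2018: 2 months at 0.9% → £283000 × 0.9% × 2/12 = £424.5000
1 Jul – 31 Jul 2018: 1 month at 1.4% → £283000 × 1.4% × 1/12 = £330.1667
1 Aug – 31 Dec 2018: 5 months at 0.8% → £283000 × 0.8% × 5/12 = £943.3333
Total = £4009.1667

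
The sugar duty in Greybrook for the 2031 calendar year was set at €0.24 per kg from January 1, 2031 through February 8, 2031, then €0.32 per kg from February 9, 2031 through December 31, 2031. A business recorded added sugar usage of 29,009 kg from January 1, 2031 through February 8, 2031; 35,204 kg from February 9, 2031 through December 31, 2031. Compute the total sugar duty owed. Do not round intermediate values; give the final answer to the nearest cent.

January 1 – February 8, 2031: 29,009 kg at €0.24/kg → €6962.16
February 9 – December 31, 2031: 35,204 kg at €0.32/kg → €11265.28

€18227.44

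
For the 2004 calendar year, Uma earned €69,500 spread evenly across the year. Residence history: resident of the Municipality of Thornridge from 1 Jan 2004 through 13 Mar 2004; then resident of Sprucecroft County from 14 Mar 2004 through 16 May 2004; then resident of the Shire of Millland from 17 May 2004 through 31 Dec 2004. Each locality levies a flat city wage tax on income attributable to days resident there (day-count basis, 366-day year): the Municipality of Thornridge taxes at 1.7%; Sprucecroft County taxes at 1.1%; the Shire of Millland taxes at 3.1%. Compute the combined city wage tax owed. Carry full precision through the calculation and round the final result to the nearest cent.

€1,717.37

The Municipality of Thornridge, 1 Jan – 13 Mar 2004: 73 days → €69,500 × 1.7% × 73/366 = €235.6544
Sprucecroft County, 14 Mar – 16 May 2004: 64 days → €69,500 × 1.1% × 64/366 = €133.6831
The Shire of Millland, 17 May – 31 Dec 2004: 229 days → €69,500 × 3.1% × 229/366 = €1,348.0342
Total = €1,717.3716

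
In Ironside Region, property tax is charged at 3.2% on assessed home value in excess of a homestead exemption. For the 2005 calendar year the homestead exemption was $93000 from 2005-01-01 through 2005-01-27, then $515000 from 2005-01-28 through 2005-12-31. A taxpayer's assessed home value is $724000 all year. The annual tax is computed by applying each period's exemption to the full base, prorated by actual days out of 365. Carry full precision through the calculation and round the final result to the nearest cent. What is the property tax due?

2005-01-01 to 2005-01-27: 27 days, exemption $93000 → ($724000 − $93000) × 3.2% × 27/365 = $1493.6548
2005-01-28 to 2005-12-31: 338 days, exemption $515000 → ($724000 − $515000) × 3.2% × 338/365 = $6193.2712
Total = $7686.9260

$7686.93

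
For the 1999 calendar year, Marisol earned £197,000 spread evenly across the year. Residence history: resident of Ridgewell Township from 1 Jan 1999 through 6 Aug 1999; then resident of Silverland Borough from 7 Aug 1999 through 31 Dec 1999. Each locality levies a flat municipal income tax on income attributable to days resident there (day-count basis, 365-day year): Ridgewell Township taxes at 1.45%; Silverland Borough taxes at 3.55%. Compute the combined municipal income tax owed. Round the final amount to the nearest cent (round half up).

£4,522.63

Ridgewell Township, 1 Jan – 6 Aug 1999: 218 days → £197,000 × 1.45% × 218/365 = £1,706.0740
Silverland Borough, 7 Aug – 31 Dec 1999: 147 days → £197,000 × 3.55% × 147/365 = £2,816.5603
Total = £4,522.6342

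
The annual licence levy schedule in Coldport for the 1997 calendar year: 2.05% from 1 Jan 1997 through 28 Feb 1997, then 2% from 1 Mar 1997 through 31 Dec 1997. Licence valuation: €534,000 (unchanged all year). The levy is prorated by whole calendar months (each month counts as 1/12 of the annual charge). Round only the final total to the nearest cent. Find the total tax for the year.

1 Jan – 28 Feb 1997: 2 months at 2.05% → €534,000 × 2.05% × 2/12 = €1,824.5000
1 Mar – 31 Dec 1997: 10 months at 2% → €534,000 × 2% × 10/12 = €8,900.0000
Total = €10,724.5000

€10,724.50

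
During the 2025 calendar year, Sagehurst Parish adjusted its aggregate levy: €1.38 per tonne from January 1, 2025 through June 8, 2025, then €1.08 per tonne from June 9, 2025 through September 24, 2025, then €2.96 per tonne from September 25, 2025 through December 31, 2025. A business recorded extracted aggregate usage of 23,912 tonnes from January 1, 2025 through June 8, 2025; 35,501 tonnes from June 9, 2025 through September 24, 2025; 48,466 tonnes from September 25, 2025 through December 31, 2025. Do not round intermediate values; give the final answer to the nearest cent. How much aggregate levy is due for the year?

€214799.00

January 1 – June 8, 2025: 23,912 tonnes at €1.38/tonne → €32998.56
June 9 – September 24, 2025: 35,501 tonnes at €1.08/tonne → €38341.08
September 25 – December 31, 2025: 48,466 tonnes at €2.96/tonne → €143459.36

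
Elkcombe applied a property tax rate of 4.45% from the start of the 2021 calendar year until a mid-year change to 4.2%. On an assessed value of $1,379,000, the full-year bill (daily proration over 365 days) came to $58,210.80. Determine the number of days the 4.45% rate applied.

Let d = days at the first rate; then 365 − d days at the second rate.
$1,379,000 × [4.45%·d + 4.2%·(365−d)] / 365 = $58,210.80
Solving gives d = 31, so the new rate took effect on 1 February 2021.

31 days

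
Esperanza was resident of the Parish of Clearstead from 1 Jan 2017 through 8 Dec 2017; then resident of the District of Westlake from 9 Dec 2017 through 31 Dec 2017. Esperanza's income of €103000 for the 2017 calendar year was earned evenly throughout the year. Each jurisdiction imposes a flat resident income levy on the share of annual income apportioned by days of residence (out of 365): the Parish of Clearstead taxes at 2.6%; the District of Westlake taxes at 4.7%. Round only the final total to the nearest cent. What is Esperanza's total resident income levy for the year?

The Parish of Clearstead, 1 Jan – 8 Dec 2017: 342 days → €103000 × 2.6% × 342/365 = €2509.2493
The District of Westlake, 9 Dec – 31 Dec 2017: 23 days → €103000 × 4.7% × 23/365 = €305.0493
Total = €2814.2986

€2814.30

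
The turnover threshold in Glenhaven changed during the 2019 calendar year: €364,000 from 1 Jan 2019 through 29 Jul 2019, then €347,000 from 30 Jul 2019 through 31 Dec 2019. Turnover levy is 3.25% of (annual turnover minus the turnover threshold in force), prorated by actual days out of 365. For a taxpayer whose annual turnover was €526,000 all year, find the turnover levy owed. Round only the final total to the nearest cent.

1 Jan – 29 Jul 2019: 210 days, exemption €364,000 → (€526,000 − €364,000) × 3.25% × 210/365 = €3,029.1781
30 Jul – 31 Dec 2019: 155 days, exemption €347,000 → (€526,000 − €347,000) × 3.25% × 155/365 = €2,470.4452
Total = €5,499.6233

€5,499.62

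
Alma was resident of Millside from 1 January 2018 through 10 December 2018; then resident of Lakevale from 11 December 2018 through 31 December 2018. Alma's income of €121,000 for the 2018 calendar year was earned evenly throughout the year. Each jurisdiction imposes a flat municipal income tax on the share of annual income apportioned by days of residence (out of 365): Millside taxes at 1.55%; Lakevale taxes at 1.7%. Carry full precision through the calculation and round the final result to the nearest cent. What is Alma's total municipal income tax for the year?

€1,885.94

Millside, 1 January – 10 December 2018: 344 days → €121,000 × 1.55% × 344/365 = €1,767.5945
Lakevale, 11 December – 31 December 2018: 21 days → €121,000 × 1.7% × 21/365 = €118.3479
Total = €1,885.9425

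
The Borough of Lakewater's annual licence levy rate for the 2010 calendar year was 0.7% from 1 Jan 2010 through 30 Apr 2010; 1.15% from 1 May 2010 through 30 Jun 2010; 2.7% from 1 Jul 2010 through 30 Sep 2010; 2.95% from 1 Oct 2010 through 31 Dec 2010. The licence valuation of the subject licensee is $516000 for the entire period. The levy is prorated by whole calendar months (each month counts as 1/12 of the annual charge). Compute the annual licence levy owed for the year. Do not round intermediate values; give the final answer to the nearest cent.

1 Jan – 30 Apr 2010: 4 months at 0.7% → $516000 × 0.7% × 4/12 = $1204.0000
1 May – 30 Jun 2010: 2 months at 1.15% → $516000 × 1.15% × 2/12 = $989.0000
1 Jul – 30 Sep 2010: 3 months at 2.7% → $516000 × 2.7% × 3/12 = $3483.0000
1 Oct – 31 Dec 2010: 3 months at 2.95% → $516000 × 2.95% × 3/12 = $3805.5000
Total = $9481.5000

$9481.50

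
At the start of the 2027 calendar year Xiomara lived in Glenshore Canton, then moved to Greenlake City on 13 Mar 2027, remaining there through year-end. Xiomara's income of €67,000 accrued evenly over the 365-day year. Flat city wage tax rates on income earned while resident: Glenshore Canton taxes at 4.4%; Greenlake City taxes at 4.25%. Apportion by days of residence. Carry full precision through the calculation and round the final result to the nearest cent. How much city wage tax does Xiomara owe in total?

€2,867.05

Glenshore Canton, 1 Jan – 12 Mar 2027: 71 days → €67,000 × 4.4% × 71/365 = €573.4466
Greenlake City, 13 Mar – 31 Dec 2027: 294 days → €67,000 × 4.25% × 294/365 = €2,293.6027
Total = €2,867.0493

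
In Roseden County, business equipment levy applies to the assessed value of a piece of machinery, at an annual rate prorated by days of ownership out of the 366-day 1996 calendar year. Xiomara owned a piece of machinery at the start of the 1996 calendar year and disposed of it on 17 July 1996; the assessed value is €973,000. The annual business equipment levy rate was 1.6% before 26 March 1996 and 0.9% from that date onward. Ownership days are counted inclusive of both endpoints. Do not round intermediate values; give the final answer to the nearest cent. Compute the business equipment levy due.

1 January – 25 March 1996: 85 days at 1.6% → €973,000 × 1.6% × 85/366 = €3,615.5191
26 March – 17 July 1996: 114 days at 0.9% → €973,000 × 0.9% × 114/366 = €2,727.5902
Total = €6,343.1093

€6,343.11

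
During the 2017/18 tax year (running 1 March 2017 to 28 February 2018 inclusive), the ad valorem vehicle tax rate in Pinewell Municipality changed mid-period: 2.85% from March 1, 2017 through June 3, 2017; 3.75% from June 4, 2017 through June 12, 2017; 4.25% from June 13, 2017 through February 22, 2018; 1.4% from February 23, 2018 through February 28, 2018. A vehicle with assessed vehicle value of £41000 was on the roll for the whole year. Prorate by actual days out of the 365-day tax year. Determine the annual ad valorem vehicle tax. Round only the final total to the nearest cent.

March 1 – June 3, 2017: 95 days at 2.85% → £41000 × 2.85% × 95/365 = £304.1301
June 4 – June 12, 2017: 9 days at 3.75% → £41000 × 3.75% × 9/365 = £37.9110
June 13, 2017 – February 22, 2018: 255 days at 4.25% → £41000 × 4.25% × 255/365 = £1217.3630
February 23 – February 28, 2018: 6 days at 1.4% → £41000 × 1.4% × 6/365 = £9.4356
Total = £1568.8397

£1568.84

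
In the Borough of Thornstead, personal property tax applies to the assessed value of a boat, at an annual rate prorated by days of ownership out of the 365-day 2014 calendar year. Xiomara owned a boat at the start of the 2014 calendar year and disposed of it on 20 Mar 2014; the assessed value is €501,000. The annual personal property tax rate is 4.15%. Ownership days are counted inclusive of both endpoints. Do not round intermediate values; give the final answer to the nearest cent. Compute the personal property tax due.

Days held (1 Jan – 20 Mar 2014): 79 out of 365
Tax = €501,000 × 4.15% × 79/365 = €4,500.0781

€4,500.08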